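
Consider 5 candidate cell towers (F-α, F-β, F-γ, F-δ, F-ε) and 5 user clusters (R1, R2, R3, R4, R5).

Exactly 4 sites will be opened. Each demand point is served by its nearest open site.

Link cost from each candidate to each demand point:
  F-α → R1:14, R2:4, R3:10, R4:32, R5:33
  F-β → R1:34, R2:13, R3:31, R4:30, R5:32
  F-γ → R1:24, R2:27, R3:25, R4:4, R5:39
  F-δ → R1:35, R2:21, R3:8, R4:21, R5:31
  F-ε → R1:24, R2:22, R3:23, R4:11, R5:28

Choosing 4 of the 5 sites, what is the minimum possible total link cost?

Open {F-α, F-γ, F-δ, F-ε}.
  R1→F-α 14, R2→F-α 4, R3→F-δ 8, R4→F-γ 4, R5→F-ε 28  ⇒ total 58.
Compare {F-α, F-β, F-γ, F-ε}: total 60.
Compare {F-α, F-β, F-γ, F-δ}: total 61.
No size-4 selection does better; minimum is 58.

58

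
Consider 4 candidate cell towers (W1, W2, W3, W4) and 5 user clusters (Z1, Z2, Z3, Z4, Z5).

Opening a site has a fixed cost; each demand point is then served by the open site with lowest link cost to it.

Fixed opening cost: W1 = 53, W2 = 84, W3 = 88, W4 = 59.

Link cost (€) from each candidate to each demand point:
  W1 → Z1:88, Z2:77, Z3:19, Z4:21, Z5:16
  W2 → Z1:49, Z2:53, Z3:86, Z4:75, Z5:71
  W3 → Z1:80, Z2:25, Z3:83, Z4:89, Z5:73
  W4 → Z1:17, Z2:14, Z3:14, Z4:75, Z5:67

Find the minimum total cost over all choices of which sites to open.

194

Open {W1, W4}: assign each demand point to its cheapest open site.
  Z1→W4 17, Z2→W4 14, Z3→W4 14, Z4→W1 21, Z5→W1 16
  link cost 82, fixed 112 → total 194.
Compare {W4}: link cost 187 + fixed 59 = 246.
Compare {W1}: link cost 221 + fixed 53 = 274.
Compare {W1, W2, W4}: link cost 82 + fixed 196 = 278.
All other subsets cost ≥ 246. Minimum total cost: 194.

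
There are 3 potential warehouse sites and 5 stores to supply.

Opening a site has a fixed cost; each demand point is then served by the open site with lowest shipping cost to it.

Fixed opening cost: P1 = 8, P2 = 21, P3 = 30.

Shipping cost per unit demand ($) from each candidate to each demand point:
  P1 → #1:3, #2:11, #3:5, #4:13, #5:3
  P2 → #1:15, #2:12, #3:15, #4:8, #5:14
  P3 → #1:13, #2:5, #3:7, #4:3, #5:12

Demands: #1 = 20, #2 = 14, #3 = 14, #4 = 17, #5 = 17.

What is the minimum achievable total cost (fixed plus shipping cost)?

340

Open {P1, P3}: assign each demand point to its cheapest open site.
  #1→P1 20×3=60, #2→P3 14×5=70, #3→P1 14×5=70, #4→P3 17×3=51, #5→P1 17×3=51
  shipping cost 302, fixed 38 → total 340.
Compare {P1, P2, P3}: shipping cost 302 + fixed 59 = 361.
Compare {P1, P2}: shipping cost 471 + fixed 29 = 500.
Compare {P1}: shipping cost 556 + fixed 8 = 564.
All other subsets cost ≥ 361. Minimum total cost: 340.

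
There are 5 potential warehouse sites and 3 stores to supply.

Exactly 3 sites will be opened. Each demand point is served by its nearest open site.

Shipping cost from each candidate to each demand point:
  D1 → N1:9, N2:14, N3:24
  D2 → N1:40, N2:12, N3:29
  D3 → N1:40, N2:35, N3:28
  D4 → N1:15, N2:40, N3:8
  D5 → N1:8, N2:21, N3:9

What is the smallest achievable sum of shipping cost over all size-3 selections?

28

Open {D2, D4, D5}.
  N1→D5 8, N2→D2 12, N3→D4 8  ⇒ total 28.
Compare {D1, D2, D4}: total 29.
Compare {D1, D2, D5}: total 29.
No size-3 selection does better; minimum is 28.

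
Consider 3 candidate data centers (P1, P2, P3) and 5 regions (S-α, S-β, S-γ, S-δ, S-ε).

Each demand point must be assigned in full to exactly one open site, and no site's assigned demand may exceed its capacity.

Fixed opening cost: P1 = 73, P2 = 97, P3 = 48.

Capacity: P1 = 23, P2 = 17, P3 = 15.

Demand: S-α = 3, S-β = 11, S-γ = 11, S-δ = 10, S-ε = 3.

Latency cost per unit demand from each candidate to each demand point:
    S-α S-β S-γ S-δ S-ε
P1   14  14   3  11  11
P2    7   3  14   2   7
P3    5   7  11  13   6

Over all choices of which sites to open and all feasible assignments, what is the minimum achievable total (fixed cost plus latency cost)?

384

Open {P1, P2, P3}; cheapest assignment that respects the capacities:
  P1 (cap 23, load 11): S-γ — cost 11×3 = 33
  P2 (cap 17, load 13): S-δ, S-ε — cost 10×2 + 3×7 = 41
  P3 (cap 15, load 14): S-α, S-β — cost 3×5 + 11×7 = 92
  Shipping 166, fixed 218 → total 384.
  Any other capacity-feasible assignment to {P1, P2, P3} ships for at least 166.
Compare {P1, P2}: its best feasible assignment gives total 388.
Every other set of open sites that can feasibly serve all demand totals ≥ 388 even under its best assignment. Minimum: 384.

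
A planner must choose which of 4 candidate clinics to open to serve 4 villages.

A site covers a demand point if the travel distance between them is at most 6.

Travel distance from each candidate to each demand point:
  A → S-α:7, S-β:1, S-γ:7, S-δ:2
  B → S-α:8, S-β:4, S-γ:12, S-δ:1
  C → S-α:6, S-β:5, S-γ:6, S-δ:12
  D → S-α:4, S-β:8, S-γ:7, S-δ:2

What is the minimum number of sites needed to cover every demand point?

Coverage sets (demand points within 6 of each site):
  A: {S-β, S-δ}
  B: {S-β, S-δ}
  C: {S-α, S-β, S-γ}
  D: {S-α, S-δ}
No single site covers all 4 demand points.
But {A, C} covers everything, so the minimum is 2.

2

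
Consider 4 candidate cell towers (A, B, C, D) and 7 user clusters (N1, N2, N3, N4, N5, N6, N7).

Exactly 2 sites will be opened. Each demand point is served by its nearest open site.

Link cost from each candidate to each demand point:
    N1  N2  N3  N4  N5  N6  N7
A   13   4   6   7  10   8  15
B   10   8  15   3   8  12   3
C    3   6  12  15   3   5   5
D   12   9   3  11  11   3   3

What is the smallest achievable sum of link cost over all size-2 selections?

32

Open {C, D}.
  N1→C 3, N2→C 6, N3→D 3, N4→D 11, N5→C 3, N6→D 3, N7→D 3  ⇒ total 32.
Compare {A, C}: total 33.
Compare {B, C}: total 35.
No size-2 selection does better; minimum is 32.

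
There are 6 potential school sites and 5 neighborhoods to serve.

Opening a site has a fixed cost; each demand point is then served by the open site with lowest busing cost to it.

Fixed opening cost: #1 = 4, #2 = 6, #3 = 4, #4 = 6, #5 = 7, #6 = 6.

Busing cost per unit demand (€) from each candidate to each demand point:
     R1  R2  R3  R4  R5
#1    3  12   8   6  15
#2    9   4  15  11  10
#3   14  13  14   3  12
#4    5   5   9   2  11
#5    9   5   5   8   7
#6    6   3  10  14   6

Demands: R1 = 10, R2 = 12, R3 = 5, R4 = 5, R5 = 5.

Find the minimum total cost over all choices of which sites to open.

154

Open {#1, #4, #5, #6}: assign each demand point to its cheapest open site.
  R1→#1 10×3=30, R2→#6 12×3=36, R3→#5 5×5=25, R4→#4 5×2=10, R5→#6 5×6=30
  busing cost 131, fixed 23 → total 154.
Compare {#1, #3, #5, #6}: busing cost 136 + fixed 21 = 157.
Compare {#1, #3, #4, #5, #6}: busing cost 131 + fixed 27 = 158.
Compare {#1, #2, #4, #5, #6}: busing cost 131 + fixed 29 = 160.
All other subsets cost ≥ 157. Minimum total cost: 154.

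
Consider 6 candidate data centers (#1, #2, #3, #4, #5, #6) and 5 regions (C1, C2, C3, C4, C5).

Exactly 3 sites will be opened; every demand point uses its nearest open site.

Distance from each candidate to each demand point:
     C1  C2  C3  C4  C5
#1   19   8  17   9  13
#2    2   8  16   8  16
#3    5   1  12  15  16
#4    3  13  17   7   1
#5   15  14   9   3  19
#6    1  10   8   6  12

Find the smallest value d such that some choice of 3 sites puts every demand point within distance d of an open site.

8

Open {#1, #4, #6}.
  Farthest demand point is C2 at distance 8 (to #1); all others are ≤ 8.
With {#2, #4, #6} the worst case is 8.
With {#3, #4, #6} the worst case is 8.
No size-3 selection achieves below 8.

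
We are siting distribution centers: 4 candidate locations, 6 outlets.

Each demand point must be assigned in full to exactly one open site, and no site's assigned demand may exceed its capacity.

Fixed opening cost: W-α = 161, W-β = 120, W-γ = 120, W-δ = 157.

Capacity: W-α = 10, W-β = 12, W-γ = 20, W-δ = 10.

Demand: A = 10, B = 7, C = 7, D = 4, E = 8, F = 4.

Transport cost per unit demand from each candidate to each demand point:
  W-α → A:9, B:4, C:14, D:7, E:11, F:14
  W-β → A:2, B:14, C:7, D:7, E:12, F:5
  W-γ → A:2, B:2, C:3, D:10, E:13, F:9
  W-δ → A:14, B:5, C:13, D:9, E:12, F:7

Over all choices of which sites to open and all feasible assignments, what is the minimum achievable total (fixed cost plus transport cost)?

682

Open {W-α, W-β, W-γ}; cheapest assignment that respects the capacities:
  W-α (cap 10, load 10): A — cost 10×9 = 90
  W-β (cap 12, load 12): E, F — cost 8×12 + 4×5 = 116
  W-γ (cap 20, load 18): B, C, D — cost 7×2 + 7×3 + 4×10 = 75
  Shipping 281, fixed 401 → total 682.
  Any other capacity-feasible assignment to {W-α, W-β, W-γ} ships for at least 281.
Compare {W-β, W-γ, W-δ}: its best feasible assignment gives total 728.
Compare {W-α, W-β, W-γ, W-δ}: its best feasible assignment gives total 765.
Every other set of open sites that can feasibly serve all demand totals ≥ 728 even under its best assignment. Minimum: 682.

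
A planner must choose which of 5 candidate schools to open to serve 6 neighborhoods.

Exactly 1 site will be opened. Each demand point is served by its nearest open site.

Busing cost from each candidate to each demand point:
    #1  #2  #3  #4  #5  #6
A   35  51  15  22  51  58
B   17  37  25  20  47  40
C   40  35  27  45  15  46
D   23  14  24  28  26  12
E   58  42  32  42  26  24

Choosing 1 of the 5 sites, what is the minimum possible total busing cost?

Open {D}.
  #1→D 23, #2→D 14, #3→D 24, #4→D 28, #5→D 26, #6→D 12  ⇒ total 127.
Compare {B}: total 186.
Compare {C}: total 208.
No size-1 selection does better; minimum is 127.

127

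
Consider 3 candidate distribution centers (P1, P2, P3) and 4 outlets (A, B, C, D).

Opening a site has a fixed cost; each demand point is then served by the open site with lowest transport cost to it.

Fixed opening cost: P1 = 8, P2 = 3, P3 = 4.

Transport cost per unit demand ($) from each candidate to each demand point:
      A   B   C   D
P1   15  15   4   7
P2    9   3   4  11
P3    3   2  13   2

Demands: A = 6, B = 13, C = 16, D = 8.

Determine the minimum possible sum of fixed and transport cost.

131

Open {P2, P3}: assign each demand point to its cheapest open site.
  A→P3 6×3=18, B→P3 13×2=26, C→P2 16×4=64, D→P3 8×2=16
  transport cost 124, fixed 7 → total 131.
Compare {P1, P3}: transport cost 124 + fixed 12 = 136.
Compare {P1, P2, P3}: transport cost 124 + fixed 15 = 139.
Compare {P1, P2}: transport cost 213 + fixed 11 = 224.
All other subsets cost ≥ 136. Minimum total cost: 131.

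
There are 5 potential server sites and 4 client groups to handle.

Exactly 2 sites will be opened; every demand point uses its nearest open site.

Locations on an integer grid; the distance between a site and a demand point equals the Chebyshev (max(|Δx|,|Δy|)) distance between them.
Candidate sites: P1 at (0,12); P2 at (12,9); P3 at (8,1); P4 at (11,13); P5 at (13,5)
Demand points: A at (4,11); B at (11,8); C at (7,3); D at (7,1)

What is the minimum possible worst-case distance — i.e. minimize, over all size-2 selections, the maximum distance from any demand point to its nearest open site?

Open {P1, P5}.
  Farthest demand point is C at distance 6 (to P5); all others are ≤ 6.
With {P1, P3} the worst case is 7.
With {P3, P4} the worst case is 7.
No size-2 selection achieves below 6.

6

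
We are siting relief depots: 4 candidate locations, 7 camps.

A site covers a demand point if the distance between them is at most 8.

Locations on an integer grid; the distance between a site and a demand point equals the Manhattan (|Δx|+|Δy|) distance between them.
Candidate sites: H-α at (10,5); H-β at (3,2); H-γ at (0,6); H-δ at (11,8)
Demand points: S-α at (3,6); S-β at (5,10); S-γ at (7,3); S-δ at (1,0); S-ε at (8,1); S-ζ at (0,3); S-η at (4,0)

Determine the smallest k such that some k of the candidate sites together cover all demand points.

Coverage sets (demand points within 8 of each site):
  H-α: {S-α, S-γ, S-ε}
  H-β: {S-α, S-γ, S-δ, S-ε, S-ζ, S-η}
  H-γ: {S-α, S-δ, S-ζ}
  H-δ: {S-β}
No single site covers all 7 demand points.
But {H-β, H-δ} covers everything, so the minimum is 2.

2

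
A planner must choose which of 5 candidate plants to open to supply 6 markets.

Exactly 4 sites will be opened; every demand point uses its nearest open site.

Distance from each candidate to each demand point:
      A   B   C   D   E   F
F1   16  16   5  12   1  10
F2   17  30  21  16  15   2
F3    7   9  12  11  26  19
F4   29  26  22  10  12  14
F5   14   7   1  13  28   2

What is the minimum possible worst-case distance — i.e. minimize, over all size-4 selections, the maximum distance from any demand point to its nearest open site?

Open {F1, F2, F3, F4}.
  Farthest demand point is D at distance 10 (to F4); all others are ≤ 10.
With {F1, F3, F4, F5} the worst case is 10.
With {F1, F2, F3, F5} the worst case is 11.
No size-4 selection achieves below 10.

10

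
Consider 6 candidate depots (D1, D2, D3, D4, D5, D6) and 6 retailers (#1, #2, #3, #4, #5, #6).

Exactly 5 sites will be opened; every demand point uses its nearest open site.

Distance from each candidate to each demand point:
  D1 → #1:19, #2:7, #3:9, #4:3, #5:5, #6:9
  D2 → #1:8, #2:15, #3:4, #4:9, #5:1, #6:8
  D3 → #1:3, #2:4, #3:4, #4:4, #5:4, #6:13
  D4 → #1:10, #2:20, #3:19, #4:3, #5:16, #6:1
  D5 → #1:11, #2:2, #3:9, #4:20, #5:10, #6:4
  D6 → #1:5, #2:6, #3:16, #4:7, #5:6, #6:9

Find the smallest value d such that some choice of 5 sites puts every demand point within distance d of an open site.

Open {D1, D2, D3, D4, D5}.
  Farthest demand point is #3 at distance 4 (to D2); all others are ≤ 4.
With {D1, D2, D3, D4, D6} the worst case is 4.
With {D1, D2, D3, D5, D6} the worst case is 4.
No size-5 selection achieves below 4.

4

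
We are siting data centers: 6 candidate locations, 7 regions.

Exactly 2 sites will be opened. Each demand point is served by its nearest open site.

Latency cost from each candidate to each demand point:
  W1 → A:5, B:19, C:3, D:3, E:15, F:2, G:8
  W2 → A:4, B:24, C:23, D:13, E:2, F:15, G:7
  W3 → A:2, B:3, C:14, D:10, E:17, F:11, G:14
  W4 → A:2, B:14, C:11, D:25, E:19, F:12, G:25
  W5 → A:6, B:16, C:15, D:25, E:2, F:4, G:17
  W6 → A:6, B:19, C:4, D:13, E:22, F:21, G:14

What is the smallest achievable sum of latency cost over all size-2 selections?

36

Open {W1, W3}.
  A→W3 2, B→W3 3, C→W1 3, D→W1 3, E→W1 15, F→W1 2, G→W1 8  ⇒ total 36.
Compare {W1, W5}: total 39.
Compare {W1, W2}: total 40.
No size-2 selection does better; minimum is 36.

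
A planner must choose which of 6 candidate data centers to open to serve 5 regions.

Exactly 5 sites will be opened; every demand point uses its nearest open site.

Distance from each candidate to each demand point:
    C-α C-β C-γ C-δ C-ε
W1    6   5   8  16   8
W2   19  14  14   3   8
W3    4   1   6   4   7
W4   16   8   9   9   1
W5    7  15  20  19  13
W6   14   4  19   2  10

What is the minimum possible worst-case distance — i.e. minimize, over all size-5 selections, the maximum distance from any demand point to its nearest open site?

6

Open {W1, W2, W3, W4, W5}.
  Farthest demand point is C-γ at distance 6 (to W3); all others are ≤ 6.
With {W1, W2, W3, W4, W6} the worst case is 6.
With {W1, W3, W4, W5, W6} the worst case is 6.
No size-5 selection achieves below 6.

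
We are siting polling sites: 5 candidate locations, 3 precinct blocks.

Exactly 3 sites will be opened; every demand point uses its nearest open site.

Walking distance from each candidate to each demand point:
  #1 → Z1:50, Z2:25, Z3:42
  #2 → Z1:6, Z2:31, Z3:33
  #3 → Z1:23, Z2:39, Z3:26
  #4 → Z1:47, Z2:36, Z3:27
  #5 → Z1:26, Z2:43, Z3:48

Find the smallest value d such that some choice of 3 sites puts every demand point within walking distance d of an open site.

26

Open {#1, #2, #3}.
  Farthest demand point is Z3 at walking distance 26 (to #3); all others are ≤ 26.
With {#1, #3, #4} the worst case is 26.
With {#1, #3, #5} the worst case is 26.
No size-3 selection achieves below 26.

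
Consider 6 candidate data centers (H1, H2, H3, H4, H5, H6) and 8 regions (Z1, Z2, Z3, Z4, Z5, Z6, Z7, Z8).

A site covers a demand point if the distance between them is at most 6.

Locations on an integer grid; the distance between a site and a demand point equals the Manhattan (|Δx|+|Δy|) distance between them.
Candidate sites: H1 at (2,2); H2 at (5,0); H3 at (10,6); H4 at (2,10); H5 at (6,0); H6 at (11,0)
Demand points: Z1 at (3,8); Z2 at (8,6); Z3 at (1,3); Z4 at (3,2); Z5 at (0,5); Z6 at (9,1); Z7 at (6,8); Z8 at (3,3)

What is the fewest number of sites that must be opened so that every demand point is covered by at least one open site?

Coverage sets (demand points within 6 of each site):
  H1: {Z3, Z4, Z5, Z8}
  H2: {Z4, Z6, Z8}
  H3: {Z2, Z6, Z7}
  H4: {Z1, Z7}
  H5: {Z4, Z6, Z8}
  H6: {Z6}
No 2 sites suffice: every size-2 union leaves at least one demand point uncovered.
But {H1, H3, H4} covers everything, so the minimum is 3.

3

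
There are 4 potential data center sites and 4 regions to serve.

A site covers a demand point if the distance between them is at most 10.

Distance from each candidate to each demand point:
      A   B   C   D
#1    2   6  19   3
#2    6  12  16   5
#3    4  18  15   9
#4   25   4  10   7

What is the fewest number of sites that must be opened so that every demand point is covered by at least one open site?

Coverage sets (demand points within 10 of each site):
  #1: {A, B, D}
  #2: {A, D}
  #3: {A, D}
  #4: {B, C, D}
No single site covers all 4 demand points.
But {#1, #4} covers everything, so the minimum is 2.

2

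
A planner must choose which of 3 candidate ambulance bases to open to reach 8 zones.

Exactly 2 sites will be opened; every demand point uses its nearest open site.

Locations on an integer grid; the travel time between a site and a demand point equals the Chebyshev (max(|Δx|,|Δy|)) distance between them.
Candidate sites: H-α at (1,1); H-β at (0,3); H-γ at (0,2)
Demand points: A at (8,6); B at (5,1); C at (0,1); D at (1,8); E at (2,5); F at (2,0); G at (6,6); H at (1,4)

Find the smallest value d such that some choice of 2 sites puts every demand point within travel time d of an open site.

7

Open {H-α, H-β}.
  Farthest demand point is A at travel time 7 (to H-α); all others are ≤ 7.
With {H-α, H-γ} the worst case is 7.
With {H-β, H-γ} the worst case is 8.
No size-2 selection achieves below 7.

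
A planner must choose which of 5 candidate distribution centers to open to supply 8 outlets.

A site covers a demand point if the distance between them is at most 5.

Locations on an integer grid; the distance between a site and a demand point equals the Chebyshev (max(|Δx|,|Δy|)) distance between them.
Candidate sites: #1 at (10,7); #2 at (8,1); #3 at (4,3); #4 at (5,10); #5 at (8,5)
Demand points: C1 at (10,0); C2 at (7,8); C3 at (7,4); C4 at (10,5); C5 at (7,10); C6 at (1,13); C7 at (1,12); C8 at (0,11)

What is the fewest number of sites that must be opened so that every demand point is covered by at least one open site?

Coverage sets (demand points within 5 of each site):
  #1: {C2, C3, C4, C5}
  #2: {C1, C3, C4}
  #3: {C2, C3}
  #4: {C2, C4, C5, C6, C7, C8}
  #5: {C1, C2, C3, C4, C5}
No single site covers all 8 demand points.
But {#2, #4} covers everything, so the minimum is 2.

2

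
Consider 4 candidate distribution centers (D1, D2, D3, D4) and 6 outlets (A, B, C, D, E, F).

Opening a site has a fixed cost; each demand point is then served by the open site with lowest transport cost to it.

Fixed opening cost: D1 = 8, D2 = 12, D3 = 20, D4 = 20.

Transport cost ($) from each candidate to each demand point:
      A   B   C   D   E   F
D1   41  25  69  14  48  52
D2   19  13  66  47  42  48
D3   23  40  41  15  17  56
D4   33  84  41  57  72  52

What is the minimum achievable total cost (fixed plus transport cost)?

185

Open {D2, D3}: assign each demand point to its cheapest open site.
  A→D2 19, B→D2 13, C→D3 41, D→D3 15, E→D3 17, F→D2 48
  transport cost 153, fixed 32 → total 185.
Compare {D1, D2, D3}: transport cost 152 + fixed 40 = 192.
Compare {D1, D3}: transport cost 172 + fixed 28 = 200.
Compare {D2, D3, D4}: transport cost 153 + fixed 52 = 205.
All other subsets cost ≥ 192. Minimum total cost: 185.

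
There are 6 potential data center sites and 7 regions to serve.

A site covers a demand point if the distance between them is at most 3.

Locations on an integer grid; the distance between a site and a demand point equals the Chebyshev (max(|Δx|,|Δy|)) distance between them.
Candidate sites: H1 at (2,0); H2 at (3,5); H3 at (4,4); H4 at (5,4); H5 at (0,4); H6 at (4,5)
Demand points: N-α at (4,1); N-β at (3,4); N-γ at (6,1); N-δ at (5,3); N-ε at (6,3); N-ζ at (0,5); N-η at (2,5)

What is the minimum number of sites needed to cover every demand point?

Coverage sets (demand points within 3 of each site):
  H1: {N-α, N-δ}
  H2: {N-β, N-δ, N-ε, N-ζ, N-η}
  H3: {N-α, N-β, N-γ, N-δ, N-ε, N-η}
  H4: {N-α, N-β, N-γ, N-δ, N-ε, N-η}
  H5: {N-β, N-ζ, N-η}
  H6: {N-β, N-δ, N-ε, N-η}
No single site covers all 7 demand points.
But {H2, H3} covers everything, so the minimum is 2.

2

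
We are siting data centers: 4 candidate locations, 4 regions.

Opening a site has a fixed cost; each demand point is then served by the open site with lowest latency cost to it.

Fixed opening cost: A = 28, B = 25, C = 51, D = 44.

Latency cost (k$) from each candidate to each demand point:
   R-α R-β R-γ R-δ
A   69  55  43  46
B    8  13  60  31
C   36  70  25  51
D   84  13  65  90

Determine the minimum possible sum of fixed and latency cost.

Open {B}: assign each demand point to its cheapest open site.
  R-α→B 8, R-β→B 13, R-γ→B 60, R-δ→B 31
  latency cost 112, fixed 25 → total 137.
Compare {A, B}: latency cost 95 + fixed 53 = 148.
Compare {B, C}: latency cost 77 + fixed 76 = 153.
Compare {B, D}: latency cost 112 + fixed 69 = 181.
All other subsets cost ≥ 148. Minimum total cost: 137.

137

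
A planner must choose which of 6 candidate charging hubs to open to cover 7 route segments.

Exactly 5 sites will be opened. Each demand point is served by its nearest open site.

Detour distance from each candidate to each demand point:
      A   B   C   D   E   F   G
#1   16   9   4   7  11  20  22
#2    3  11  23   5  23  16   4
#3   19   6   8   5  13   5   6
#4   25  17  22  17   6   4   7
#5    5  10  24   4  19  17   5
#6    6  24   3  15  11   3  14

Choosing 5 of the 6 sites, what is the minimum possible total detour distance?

Open {#2, #3, #4, #5, #6}.
  A→#2 3, B→#3 6, C→#6 3, D→#5 4, E→#4 6, F→#6 3, G→#2 4  ⇒ total 29.
Compare {#1, #2, #3, #4, #6}: total 30.
Compare {#1, #2, #3, #4, #5}: total 31.
No size-5 selection does better; minimum is 29.

29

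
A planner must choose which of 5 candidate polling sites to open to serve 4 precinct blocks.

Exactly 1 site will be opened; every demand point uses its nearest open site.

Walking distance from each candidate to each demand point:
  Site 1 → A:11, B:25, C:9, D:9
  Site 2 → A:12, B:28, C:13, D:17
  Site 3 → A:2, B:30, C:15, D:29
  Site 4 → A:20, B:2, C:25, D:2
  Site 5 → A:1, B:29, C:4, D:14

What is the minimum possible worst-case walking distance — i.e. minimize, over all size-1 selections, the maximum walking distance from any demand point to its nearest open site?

Open {Site 1}.
  Farthest demand point is B at walking distance 25 (to Site 1); all others are ≤ 25.
With {Site 4} the worst case is 25.
With {Site 2} the worst case is 28.
No size-1 selection achieves below 25.

25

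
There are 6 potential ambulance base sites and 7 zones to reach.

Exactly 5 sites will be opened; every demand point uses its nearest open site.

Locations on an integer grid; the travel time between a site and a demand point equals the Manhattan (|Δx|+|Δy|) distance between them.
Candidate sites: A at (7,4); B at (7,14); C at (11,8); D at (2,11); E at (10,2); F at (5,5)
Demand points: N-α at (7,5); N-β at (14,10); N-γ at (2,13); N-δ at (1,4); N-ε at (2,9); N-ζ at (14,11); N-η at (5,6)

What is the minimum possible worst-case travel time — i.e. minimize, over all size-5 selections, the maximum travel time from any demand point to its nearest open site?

6

Open {A, B, C, D, E}.
  Farthest demand point is N-δ at travel time 6 (to A); all others are ≤ 6.
With {A, B, C, D, F} the worst case is 6.
With {A, C, D, E, F} the worst case is 6.
No size-5 selection achieves below 6.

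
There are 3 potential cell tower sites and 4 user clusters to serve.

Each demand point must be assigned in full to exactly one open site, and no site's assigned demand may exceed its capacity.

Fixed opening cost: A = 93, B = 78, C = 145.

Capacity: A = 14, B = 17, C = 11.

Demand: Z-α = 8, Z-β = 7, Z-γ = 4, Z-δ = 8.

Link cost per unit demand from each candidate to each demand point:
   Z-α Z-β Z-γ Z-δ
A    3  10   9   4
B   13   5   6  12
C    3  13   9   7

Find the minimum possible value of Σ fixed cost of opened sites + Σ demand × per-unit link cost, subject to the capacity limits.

Open {A, B}; cheapest assignment that respects the capacities:
  A (cap 14, load 12): Z-α, Z-γ — cost 8×3 + 4×9 = 60
  B (cap 17, load 15): Z-β, Z-δ — cost 7×5 + 8×12 = 131
  Shipping 191, fixed 171 → total 362.
  Any other capacity-feasible assignment to {A, B} ships for at least 191.
Compare {A, B, C}: its best feasible assignment gives total 431.
Compare {B, C}: its best feasible assignment gives total 550.
Every other set of open sites that can feasibly serve all demand totals ≥ 431 even under its best assignment. Minimum: 362.

362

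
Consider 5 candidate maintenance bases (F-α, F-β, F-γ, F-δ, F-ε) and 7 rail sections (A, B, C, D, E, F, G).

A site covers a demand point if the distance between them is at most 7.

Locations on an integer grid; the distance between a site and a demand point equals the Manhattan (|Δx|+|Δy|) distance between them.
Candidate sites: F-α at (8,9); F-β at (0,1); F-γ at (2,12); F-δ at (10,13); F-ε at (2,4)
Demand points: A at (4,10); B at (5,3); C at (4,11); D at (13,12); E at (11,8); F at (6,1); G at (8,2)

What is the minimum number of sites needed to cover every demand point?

Coverage sets (demand points within 7 of each site):
  F-α: {A, C, E, G}
  F-β: {B, F}
  F-γ: {A, C}
  F-δ: {D, E}
  F-ε: {B, F}
No 2 sites suffice: every size-2 union leaves at least one demand point uncovered.
But {F-α, F-β, F-δ} covers everything, so the minimum is 3.

3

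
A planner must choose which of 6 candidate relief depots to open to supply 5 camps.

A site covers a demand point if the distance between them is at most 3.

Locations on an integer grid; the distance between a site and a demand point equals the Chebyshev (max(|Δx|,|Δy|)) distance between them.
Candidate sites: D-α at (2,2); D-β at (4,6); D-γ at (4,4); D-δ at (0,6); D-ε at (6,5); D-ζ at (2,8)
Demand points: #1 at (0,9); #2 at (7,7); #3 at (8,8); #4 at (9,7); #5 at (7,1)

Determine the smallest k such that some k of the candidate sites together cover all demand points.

3

Coverage sets (demand points within 3 of each site):
  D-α: {}
  D-β: {#2}
  D-γ: {#2, #5}
  D-δ: {#1}
  D-ε: {#2, #3, #4}
  D-ζ: {#1}
No 2 sites suffice: every size-2 union leaves at least one demand point uncovered.
But {D-γ, D-δ, D-ε} covers everything, so the minimum is 3.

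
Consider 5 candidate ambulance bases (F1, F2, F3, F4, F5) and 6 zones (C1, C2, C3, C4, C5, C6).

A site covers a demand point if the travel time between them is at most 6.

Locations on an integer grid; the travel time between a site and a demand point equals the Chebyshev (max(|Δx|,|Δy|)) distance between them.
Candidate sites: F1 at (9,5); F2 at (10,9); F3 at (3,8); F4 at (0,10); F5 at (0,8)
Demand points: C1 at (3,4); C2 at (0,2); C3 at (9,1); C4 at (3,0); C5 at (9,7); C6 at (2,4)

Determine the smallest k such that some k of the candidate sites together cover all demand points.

2

Coverage sets (demand points within 6 of each site):
  F1: {C1, C3, C4, C5}
  F2: {C5}
  F3: {C1, C2, C5, C6}
  F4: {C1, C6}
  F5: {C1, C2, C6}
No single site covers all 6 demand points.
But {F1, F3} covers everything, so the minimum is 2.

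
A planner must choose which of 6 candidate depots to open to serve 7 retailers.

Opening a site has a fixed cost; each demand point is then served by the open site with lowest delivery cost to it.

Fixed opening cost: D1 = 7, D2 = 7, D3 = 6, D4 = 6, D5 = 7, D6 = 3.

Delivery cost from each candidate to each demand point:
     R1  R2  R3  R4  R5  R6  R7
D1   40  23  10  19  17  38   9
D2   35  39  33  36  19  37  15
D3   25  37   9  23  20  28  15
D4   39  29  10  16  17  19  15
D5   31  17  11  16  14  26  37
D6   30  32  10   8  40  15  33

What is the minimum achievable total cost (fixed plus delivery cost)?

119

Open {D3, D5, D6}: assign each demand point to its cheapest open site.
  R1→D3 25, R2→D5 17, R3→D3 9, R4→D6 8, R5→D5 14, R6→D6 15, R7→D3 15
  delivery cost 103, fixed 16 → total 119.
Compare {D1, D5, D6}: delivery cost 103 + fixed 17 = 120.
Compare {D1, D3, D5, D6}: delivery cost 97 + fixed 23 = 120.
Compare {D1, D6}: delivery cost 112 + fixed 10 = 122.
All other subsets cost ≥ 120. Minimum total cost: 119.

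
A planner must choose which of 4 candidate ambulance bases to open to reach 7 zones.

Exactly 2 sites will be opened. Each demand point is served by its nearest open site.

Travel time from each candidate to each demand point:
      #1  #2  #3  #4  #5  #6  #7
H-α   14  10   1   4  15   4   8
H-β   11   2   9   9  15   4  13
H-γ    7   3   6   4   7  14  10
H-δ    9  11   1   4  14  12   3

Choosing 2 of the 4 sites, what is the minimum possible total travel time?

Open {H-α, H-γ}.
  #1→H-γ 7, #2→H-γ 3, #3→H-α 1, #4→H-α 4, #5→H-γ 7, #6→H-α 4, #7→H-α 8  ⇒ total 34.
Compare {H-β, H-δ}: total 37.
Compare {H-γ, H-δ}: total 37.
No size-2 selection does better; minimum is 34.

34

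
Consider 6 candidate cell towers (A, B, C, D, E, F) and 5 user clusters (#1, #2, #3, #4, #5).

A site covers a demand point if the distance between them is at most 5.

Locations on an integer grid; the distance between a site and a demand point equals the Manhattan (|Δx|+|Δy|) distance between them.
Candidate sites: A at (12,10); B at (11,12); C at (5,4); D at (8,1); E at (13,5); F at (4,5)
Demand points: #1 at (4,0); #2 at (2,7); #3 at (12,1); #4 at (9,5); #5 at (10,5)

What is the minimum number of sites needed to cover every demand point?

Coverage sets (demand points within 5 of each site):
  A: {}
  B: {}
  C: {#1, #4}
  D: {#1, #3, #4}
  E: {#3, #4, #5}
  F: {#1, #2, #4}
No single site covers all 5 demand points.
But {E, F} covers everything, so the minimum is 2.

2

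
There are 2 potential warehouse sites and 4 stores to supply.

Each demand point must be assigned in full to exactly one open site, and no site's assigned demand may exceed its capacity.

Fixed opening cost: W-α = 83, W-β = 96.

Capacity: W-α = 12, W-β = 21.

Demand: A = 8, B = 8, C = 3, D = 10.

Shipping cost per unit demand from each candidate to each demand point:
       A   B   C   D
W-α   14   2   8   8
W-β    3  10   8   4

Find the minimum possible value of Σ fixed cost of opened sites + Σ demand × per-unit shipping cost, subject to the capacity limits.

283

Open {W-α, W-β}; cheapest assignment that respects the capacities:
  W-α (cap 12, load 11): B, C — cost 8×2 + 3×8 = 40
  W-β (cap 21, load 18): A, D — cost 8×3 + 10×4 = 64
  Shipping 104, fixed 179 → total 283.
  Any other capacity-feasible assignment to {W-α, W-β} ships for at least 104.
Total demand is 29 and no other set of sites has combined capacity ≥ 29, so {W-α, W-β} is the only feasible choice of open sites. Minimum: 283.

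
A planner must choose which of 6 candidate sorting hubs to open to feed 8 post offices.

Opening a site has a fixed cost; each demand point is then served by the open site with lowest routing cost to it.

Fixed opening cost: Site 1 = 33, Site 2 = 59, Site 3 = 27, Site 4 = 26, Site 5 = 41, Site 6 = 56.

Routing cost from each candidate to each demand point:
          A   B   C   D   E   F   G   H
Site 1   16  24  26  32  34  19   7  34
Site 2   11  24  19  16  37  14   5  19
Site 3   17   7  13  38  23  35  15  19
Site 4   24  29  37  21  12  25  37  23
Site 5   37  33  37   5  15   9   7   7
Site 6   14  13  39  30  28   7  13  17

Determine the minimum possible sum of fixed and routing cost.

148

Open {Site 3, Site 5}: assign each demand point to its cheapest open site.
  A→Site 3 17, B→Site 3 7, C→Site 3 13, D→Site 5 5, E→Site 5 15, F→Site 5 9, G→Site 5 7, H→Site 5 7
  routing cost 80, fixed 68 → total 148.
Compare {Site 3, Site 4, Site 5}: routing cost 77 + fixed 94 = 171.
Compare {Site 1, Site 3, Site 5}: routing cost 79 + fixed 101 = 180.
Compare {Site 3, Site 4}: routing cost 129 + fixed 53 = 182.
All other subsets cost ≥ 171. Minimum total cost: 148.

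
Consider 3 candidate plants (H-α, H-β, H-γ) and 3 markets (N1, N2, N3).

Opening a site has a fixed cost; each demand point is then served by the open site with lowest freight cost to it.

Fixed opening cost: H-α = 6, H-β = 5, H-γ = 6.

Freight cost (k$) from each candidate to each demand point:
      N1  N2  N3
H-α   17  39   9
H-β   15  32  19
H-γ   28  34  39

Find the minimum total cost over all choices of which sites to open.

Open {H-α, H-β}: assign each demand point to its cheapest open site.
  N1→H-β 15, N2→H-β 32, N3→H-α 9
  freight cost 56, fixed 11 → total 67.
Compare {H-α}: freight cost 65 + fixed 6 = 71.
Compare {H-β}: freight cost 66 + fixed 5 = 71.
Compare {H-α, H-γ}: freight cost 60 + fixed 12 = 72.
All other subsets cost ≥ 71. Minimum total cost: 67.

67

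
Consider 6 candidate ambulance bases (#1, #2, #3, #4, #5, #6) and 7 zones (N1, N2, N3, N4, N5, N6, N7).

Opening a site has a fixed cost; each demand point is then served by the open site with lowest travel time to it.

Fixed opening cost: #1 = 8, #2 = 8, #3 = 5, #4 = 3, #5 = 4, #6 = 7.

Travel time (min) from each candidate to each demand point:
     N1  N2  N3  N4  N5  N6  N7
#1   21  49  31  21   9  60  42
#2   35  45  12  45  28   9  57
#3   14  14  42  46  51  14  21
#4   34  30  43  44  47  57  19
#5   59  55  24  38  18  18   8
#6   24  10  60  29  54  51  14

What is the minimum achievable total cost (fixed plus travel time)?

Open {#1, #2, #3, #5}: assign each demand point to its cheapest open site.
  N1→#3 14, N2→#3 14, N3→#2 12, N4→#1 21, N5→#1 9, N6→#2 9, N7→#5 8
  travel time 87, fixed 25 → total 112.
Compare {#1, #2, #3, #4, #5}: travel time 87 + fixed 28 = 115.
Compare {#1, #2, #3, #5, #6}: travel time 83 + fixed 32 = 115.
Compare {#1, #2, #3, #6}: travel time 89 + fixed 28 = 117.
All other subsets cost ≥ 115. Minimum total cost: 112.

112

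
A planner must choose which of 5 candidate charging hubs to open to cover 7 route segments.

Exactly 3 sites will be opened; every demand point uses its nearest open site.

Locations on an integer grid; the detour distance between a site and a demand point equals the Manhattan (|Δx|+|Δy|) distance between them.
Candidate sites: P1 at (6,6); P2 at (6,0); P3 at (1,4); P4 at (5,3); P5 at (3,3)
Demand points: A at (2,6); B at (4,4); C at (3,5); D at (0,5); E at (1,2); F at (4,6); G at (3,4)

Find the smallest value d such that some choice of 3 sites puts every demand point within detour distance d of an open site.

3

Open {P1, P2, P3}.
  Farthest demand point is A at detour distance 3 (to P3); all others are ≤ 3.
With {P1, P3, P4} the worst case is 3.
With {P1, P3, P5} the worst case is 3.
No size-3 selection achieves below 3.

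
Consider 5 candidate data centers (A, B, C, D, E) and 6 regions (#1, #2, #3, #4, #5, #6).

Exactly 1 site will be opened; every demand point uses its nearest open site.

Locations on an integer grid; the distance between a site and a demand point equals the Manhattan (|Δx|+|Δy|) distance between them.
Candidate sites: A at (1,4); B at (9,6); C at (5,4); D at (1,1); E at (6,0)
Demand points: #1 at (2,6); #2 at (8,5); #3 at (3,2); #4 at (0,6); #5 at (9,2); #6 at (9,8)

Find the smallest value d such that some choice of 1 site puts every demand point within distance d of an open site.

8

Open {C}.
  Farthest demand point is #6 at distance 8 (to C); all others are ≤ 8.
With {B} the worst case is 10.
With {A} the worst case is 12.
No size-1 selection achieves below 8.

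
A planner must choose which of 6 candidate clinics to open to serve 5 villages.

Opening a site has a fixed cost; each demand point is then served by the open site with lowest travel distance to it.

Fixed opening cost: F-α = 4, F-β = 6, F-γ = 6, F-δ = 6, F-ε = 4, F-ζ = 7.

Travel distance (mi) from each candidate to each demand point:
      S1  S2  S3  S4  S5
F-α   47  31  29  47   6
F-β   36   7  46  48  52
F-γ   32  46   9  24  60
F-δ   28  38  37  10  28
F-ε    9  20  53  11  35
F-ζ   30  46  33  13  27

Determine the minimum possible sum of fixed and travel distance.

62

Open {F-α, F-β, F-γ, F-ε}: assign each demand point to its cheapest open site.
  S1→F-ε 9, S2→F-β 7, S3→F-γ 9, S4→F-ε 11, S5→F-α 6
  travel distance 42, fixed 20 → total 62.
Compare {F-α, F-β, F-γ, F-δ, F-ε}: travel distance 41 + fixed 26 = 67.
Compare {F-α, F-γ, F-ε}: travel distance 55 + fixed 14 = 69.
Compare {F-α, F-β, F-γ, F-ε, F-ζ}: travel distance 42 + fixed 27 = 69.
All other subsets cost ≥ 67. Minimum total cost: 62.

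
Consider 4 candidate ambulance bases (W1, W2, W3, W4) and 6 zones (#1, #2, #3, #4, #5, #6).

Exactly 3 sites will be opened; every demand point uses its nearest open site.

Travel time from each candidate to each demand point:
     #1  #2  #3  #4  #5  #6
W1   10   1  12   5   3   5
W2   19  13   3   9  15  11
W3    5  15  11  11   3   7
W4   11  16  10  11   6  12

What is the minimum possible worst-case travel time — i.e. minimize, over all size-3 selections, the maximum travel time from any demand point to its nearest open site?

Open {W1, W2, W3}.
  Farthest demand point is #1 at travel time 5 (to W3); all others are ≤ 5.
With {W1, W2, W4} the worst case is 10.
With {W1, W3, W4} the worst case is 10.
No size-3 selection achieves below 5.

5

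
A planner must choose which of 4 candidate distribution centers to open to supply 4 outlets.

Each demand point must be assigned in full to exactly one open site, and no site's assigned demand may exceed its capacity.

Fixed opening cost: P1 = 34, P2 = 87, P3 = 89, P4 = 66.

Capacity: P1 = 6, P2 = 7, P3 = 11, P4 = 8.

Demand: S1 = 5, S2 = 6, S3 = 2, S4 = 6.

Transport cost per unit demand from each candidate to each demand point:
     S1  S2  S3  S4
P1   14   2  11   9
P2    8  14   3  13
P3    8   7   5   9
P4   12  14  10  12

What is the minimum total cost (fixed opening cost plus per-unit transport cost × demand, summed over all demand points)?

315

Open {P1, P3, P4}; cheapest assignment that respects the capacities:
  P1 (cap 6, load 6): S2 — cost 6×2 = 12
  P3 (cap 11, load 11): S1, S4 — cost 5×8 + 6×9 = 94
  P4 (cap 8, load 2): S3 — cost 2×10 = 20
  Shipping 126, fixed 189 → total 315.
  Any other capacity-feasible assignment to {P1, P3, P4} ships for at least 126.
Compare {P1, P2, P4}: its best feasible assignment gives total 317.
Compare {P1, P2, P3}: its best feasible assignment gives total 322.
Every other set of open sites that can feasibly serve all demand totals ≥ 317 even under its best assignment. Minimum: 315.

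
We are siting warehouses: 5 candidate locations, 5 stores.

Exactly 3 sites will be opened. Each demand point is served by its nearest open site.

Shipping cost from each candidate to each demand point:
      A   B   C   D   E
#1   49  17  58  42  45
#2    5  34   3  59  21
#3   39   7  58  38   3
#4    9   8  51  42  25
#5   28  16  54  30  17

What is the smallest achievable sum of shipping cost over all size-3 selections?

48

Open {#2, #3, #5}.
  A→#2 5, B→#3 7, C→#2 3, D→#5 30, E→#3 3  ⇒ total 48.
Compare {#1, #2, #3}: total 56.
Compare {#2, #3, #4}: total 56.
No size-3 selection does better; minimum is 48.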